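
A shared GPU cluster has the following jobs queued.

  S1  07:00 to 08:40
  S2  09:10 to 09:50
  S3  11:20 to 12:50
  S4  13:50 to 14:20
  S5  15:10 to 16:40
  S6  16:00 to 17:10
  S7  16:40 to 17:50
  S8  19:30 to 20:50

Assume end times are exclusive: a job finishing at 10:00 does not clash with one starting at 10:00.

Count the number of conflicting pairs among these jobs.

2

Sorted by start: S1, S2, S3, S4, S5, S6, S7, S8.
S2 starts after S1 ends — done with S1.
S3 starts after S2 ends — done with S2.
S4 starts after S3 ends — done with S3.
S5 starts after S4 ends — done with S4.
S6 starts before S5 ends → S5 and S6 overlap.
S7 starts exactly when S5 ends (back-to-back, no overlap) — done with S5.
S7 starts before S6 ends → S6 and S7 overlap.
S8 starts after S6 ends.
S8 starts after S7 ends.
Overlapping pairs: S5 & S6, S6 & S7 — 2 in total.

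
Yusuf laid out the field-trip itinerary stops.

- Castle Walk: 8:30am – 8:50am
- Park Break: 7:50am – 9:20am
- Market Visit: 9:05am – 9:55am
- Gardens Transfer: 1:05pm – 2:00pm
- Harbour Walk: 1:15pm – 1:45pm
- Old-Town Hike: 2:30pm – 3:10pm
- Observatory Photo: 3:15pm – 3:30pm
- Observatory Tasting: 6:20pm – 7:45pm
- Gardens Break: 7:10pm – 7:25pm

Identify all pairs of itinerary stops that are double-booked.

Sorted by start: Park Break, Castle Walk, Market Visit, Gardens Transfer, Harbour Walk, Old-Town Hike, Observatory Photo, Observatory Tasting, Gardens Break.
Castle Walk starts before Park Break ends → Park Break and Castle Walk overlap.
Market Visit starts before Park Break ends → Park Break and Market Visit overlap.
Gardens Transfer starts after Park Break ends; Park Break is clear from here.
Market Visit starts after Castle Walk ends; Castle Walk is clear from here.
Gardens Transfer starts after Market Visit ends; Market Visit is clear from here.
Harbour Walk starts before Gardens Transfer ends → Gardens Transfer and Harbour Walk overlap.
Old-Town Hike starts after Gardens Transfer ends; Gardens Transfer is clear from here.
Old-Town Hike starts after Harbour Walk ends; Harbour Walk is clear from here.
Observatory Photo starts after Old-Town Hike ends; Old-Town Hike is clear from here.
Observatory Tasting starts after Observatory Photo ends; Observatory Photo is clear from here.
Gardens Break starts before Observatory Tasting ends → Observatory Tasting and Gardens Break overlap.

Castle Walk & Park Break, Gardens Break & Observatory Tasting, Gardens Transfer & Harbour Walk, Market Visit & Park Break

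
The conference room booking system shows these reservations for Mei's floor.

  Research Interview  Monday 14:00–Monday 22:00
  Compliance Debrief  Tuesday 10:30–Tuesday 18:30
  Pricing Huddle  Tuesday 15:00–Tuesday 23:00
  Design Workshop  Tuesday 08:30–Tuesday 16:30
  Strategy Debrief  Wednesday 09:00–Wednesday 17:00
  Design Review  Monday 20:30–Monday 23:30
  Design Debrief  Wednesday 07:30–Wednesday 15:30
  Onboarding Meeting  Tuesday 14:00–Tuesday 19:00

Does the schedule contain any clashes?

Sorted by start: Research Interview, Design Review, Design Workshop, Compliance Debrief, Onboarding Meeting, Pricing Huddle, Design Debrief, Strategy Debrief.
Design Review starts before Research Interview ends → Research Interview and Design Review overlap.
That's a conflict, so the schedule is not conflict-free.

Yes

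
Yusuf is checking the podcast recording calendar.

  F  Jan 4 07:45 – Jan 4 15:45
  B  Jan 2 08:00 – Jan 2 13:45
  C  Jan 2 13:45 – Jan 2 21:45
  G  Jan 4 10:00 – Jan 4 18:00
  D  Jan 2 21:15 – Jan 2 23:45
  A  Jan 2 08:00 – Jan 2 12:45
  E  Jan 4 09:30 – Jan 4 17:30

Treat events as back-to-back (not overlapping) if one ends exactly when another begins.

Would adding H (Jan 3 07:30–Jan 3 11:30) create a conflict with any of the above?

No — it doesn't clash with anything

A: ends Jan 2 12:45 at or before H starts Jan 3 07:30 → clear.
B: ends Jan 2 13:45 at or before H starts Jan 3 07:30 → clear.
C: ends Jan 2 21:45 at or before H starts Jan 3 07:30 → clear.
D: ends Jan 2 23:45 at or before H starts Jan 3 07:30 → clear.
F: starts Jan 4 07:45 at or after H ends Jan 3 11:30 → clear.
E: starts Jan 4 09:30 at or after H ends Jan 3 11:30 → clear.
G: starts Jan 4 10:00 at or after H ends Jan 3 11:30 → clear.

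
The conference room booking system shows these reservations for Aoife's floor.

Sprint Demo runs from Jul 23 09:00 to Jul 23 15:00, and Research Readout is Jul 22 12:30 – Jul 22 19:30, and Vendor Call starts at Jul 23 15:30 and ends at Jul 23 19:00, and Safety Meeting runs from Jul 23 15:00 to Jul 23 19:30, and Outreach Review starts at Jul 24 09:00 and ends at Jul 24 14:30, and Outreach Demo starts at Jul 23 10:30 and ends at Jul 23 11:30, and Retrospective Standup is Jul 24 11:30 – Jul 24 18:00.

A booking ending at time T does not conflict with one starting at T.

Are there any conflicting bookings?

Two intervals overlap when each starts before the other ends.
Sorted by start: Research Readout, Sprint Demo, Outreach Demo, Safety Meeting, Vendor Call, Outreach Review, Retrospective Standup.
Sprint Demo starts after Research Readout ends — done with Research Readout.
Outreach Demo starts before Sprint Demo ends → Sprint Demo and Outreach Demo overlap.
That's a conflict, so the schedule is not conflict-free.

Yes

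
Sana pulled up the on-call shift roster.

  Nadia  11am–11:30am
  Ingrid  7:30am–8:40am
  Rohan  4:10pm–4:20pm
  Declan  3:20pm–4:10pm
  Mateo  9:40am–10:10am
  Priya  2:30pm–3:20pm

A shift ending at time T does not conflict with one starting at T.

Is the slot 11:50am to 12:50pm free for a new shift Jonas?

Yes — the slot is free

Ingrid: ends 8:40am at or before Jonas starts 11:50am → clear.
Mateo: ends 10:10am at or before Jonas starts 11:50am → clear.
Nadia: ends 11:30am at or before Jonas starts 11:50am → clear.
Priya: starts 2:30pm at or after Jonas ends 12:50pm → clear.
Declan: starts 3:20pm at or after Jonas ends 12:50pm → clear.
Rohan: starts 4:10pm at or after Jonas ends 12:50pm → clear.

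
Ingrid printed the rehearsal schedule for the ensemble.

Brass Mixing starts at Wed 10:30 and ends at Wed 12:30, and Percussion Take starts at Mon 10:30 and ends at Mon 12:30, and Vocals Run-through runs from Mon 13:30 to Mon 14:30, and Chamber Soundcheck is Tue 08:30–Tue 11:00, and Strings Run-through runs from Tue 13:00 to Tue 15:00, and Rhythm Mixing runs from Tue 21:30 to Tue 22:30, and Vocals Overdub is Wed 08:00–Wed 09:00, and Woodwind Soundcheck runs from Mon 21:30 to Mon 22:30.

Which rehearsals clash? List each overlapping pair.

no conflicts

Two intervals overlap when each starts before the other ends.
Sorted by start: Percussion Take, Vocals Run-through, Woodwind Soundcheck, Chamber Soundcheck, Strings Run-through, Rhythm Mixing, Vocals Overdub, Brass Mixing.
Vocals Run-through starts after Percussion Take ends, so nothing later overlaps Percussion Take either.
Woodwind Soundcheck starts after Vocals Run-through ends, so nothing later overlaps Vocals Run-through either.
Chamber Soundcheck starts after Woodwind Soundcheck ends, so nothing later overlaps Woodwind Soundcheck either.
Strings Run-through starts after Chamber Soundcheck ends, so nothing later overlaps Chamber Soundcheck either.
Rhythm Mixing starts after Strings Run-through ends, so nothing later overlaps Strings Run-through either.
Vocals Overdub starts after Rhythm Mixing ends, so nothing later overlaps Rhythm Mixing either.
Brass Mixing starts after Vocals Overdub ends.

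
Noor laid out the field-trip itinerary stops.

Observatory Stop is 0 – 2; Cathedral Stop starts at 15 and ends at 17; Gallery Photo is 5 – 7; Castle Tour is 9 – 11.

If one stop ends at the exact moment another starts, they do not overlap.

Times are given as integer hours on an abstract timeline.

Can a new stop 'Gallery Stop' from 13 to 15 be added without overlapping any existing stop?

Observatory Stop: ends 2 at or before Gallery Stop starts 13 → clear.
Gallery Photo: ends 7 at or before Gallery Stop starts 13 → clear.
Castle Tour: ends 11 at or before Gallery Stop starts 13 → clear.
Cathedral Stop: starts 15 at or after Gallery Stop ends 15 → clear.

Yes — the slot is free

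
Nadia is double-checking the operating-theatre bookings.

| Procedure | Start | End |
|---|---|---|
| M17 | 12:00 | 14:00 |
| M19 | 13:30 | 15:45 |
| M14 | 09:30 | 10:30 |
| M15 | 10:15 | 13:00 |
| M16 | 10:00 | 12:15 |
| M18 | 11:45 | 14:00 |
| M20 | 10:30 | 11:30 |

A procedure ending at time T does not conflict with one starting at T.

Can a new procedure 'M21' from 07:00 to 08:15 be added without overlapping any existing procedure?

M14: starts 09:30 at or after M21 ends 08:15 → clear.
M16: starts 10:00 at or after M21 ends 08:15 → clear.
M15: starts 10:15 at or after M21 ends 08:15 → clear.
M20: starts 10:30 at or after M21 ends 08:15 → clear.
M18: starts 11:45 at or after M21 ends 08:15 → clear.
M17: starts 12:00 at or after M21 ends 08:15 → clear.
M19: starts 13:30 at or after M21 ends 08:15 → clear.

Yes — the slot is free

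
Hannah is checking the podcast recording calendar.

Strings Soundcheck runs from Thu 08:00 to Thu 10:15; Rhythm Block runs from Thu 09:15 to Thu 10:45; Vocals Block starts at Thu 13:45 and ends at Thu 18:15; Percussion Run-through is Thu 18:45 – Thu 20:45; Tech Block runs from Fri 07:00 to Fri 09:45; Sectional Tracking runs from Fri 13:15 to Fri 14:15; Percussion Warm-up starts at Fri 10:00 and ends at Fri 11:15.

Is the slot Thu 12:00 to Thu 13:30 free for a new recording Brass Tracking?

Strings Soundcheck: ends Thu 10:15 at or before Brass Tracking starts Thu 12:00 → clear.
Rhythm Block: ends Thu 10:45 at or before Brass Tracking starts Thu 12:00 → clear.
Vocals Block: starts Thu 13:45 at or after Brass Tracking ends Thu 13:30 → clear.
Percussion Run-through: starts Thu 18:45 at or after Brass Tracking ends Thu 13:30 → clear.
Tech Block: starts Fri 07:00 at or after Brass Tracking ends Thu 13:30 → clear.
Percussion Warm-up: starts Fri 10:00 at or after Brass Tracking ends Thu 13:30 → clear.
Sectional Tracking: starts Fri 13:15 at or after Brass Tracking ends Thu 13:30 → clear.

Yes — the slot is free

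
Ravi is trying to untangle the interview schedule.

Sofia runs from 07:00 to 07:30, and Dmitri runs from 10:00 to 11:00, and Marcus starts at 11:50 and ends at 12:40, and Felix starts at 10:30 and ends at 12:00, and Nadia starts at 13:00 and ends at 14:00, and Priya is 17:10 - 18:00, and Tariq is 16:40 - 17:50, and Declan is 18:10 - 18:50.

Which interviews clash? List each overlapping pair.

Dmitri & Felix, Felix & Marcus, Priya & Tariq

Two intervals overlap when each starts before the other ends.
Sorted by start: Sofia, Dmitri, Felix, Marcus, Nadia, Tariq, Priya, Declan.
Dmitri starts after Sofia ends, so nothing later overlaps Sofia either.
Felix starts before Dmitri ends → Dmitri and Felix overlap.
Marcus starts after Dmitri ends, so nothing later overlaps Dmitri either.
Marcus starts before Felix ends → Felix and Marcus overlap.
Nadia starts after Felix ends, so nothing later overlaps Felix either.
Nadia starts after Marcus ends, so nothing later overlaps Marcus either.
Tariq starts after Nadia ends, so nothing later overlaps Nadia either.
Priya starts before Tariq ends → Tariq and Priya overlap.
Declan starts after Tariq ends.
Declan starts after Priya ends.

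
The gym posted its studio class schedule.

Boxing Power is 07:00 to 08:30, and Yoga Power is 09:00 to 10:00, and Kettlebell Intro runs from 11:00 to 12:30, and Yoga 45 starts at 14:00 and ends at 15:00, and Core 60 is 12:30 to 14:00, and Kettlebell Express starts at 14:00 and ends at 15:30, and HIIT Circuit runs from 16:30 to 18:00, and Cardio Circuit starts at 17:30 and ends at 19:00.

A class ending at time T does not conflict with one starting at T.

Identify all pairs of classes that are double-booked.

Sorted by start: Boxing Power, Yoga Power, Kettlebell Intro, Core 60, Yoga 45, Kettlebell Express, HIIT Circuit, Cardio Circuit.
Yoga Power starts after Boxing Power ends — done with Boxing Power.
Kettlebell Intro starts after Yoga Power ends — done with Yoga Power.
Core 60 starts exactly when Kettlebell Intro ends (back-to-back, no overlap) — done with Kettlebell Intro.
Yoga 45 starts exactly when Core 60 ends (back-to-back, no overlap) — done with Core 60.
Kettlebell Express starts before Yoga 45 ends → Yoga 45 and Kettlebell Express overlap.
HIIT Circuit starts after Yoga 45 ends — done with Yoga 45.
HIIT Circuit starts after Kettlebell Express ends — done with Kettlebell Express.
Cardio Circuit starts before HIIT Circuit ends → HIIT Circuit and Cardio Circuit overlap.

Cardio Circuit & HIIT Circuit, Kettlebell Express & Yoga 45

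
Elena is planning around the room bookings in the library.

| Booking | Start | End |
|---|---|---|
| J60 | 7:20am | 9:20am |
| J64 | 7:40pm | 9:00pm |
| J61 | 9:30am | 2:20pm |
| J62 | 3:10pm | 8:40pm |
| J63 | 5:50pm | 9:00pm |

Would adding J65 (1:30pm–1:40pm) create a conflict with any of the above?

J60: ends 9:20am at or before J65 starts 1:30pm → clear.
J61: starts 9:30am before J65 ends 1:40pm, and ends 2:20pm after J65 starts 1:30pm → overlap.
J62: starts 3:10pm at or after J65 ends 1:40pm → clear.
J63: starts 5:50pm at or after J65 ends 1:40pm → clear.
J64: starts 7:40pm at or after J65 ends 1:40pm → clear.
J65 overlaps J61.

Yes — it overlaps J61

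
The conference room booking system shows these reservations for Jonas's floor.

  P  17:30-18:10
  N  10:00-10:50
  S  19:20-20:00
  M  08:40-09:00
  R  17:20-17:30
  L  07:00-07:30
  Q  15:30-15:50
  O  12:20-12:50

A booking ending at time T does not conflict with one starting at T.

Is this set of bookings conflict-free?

Yes

Sorted by start: L, M, N, O, Q, R, P, S.
M starts after L ends, so nothing later overlaps L either.
N starts after M ends, so nothing later overlaps M either.
O starts after N ends, so nothing later overlaps N either.
Q starts after O ends, so nothing later overlaps O either.
R starts after Q ends, so nothing later overlaps Q either.
P starts exactly when R ends (back-to-back, no overlap), so nothing later overlaps R either.
S starts after P ends.
Every pair is clear; the schedule has no overlaps.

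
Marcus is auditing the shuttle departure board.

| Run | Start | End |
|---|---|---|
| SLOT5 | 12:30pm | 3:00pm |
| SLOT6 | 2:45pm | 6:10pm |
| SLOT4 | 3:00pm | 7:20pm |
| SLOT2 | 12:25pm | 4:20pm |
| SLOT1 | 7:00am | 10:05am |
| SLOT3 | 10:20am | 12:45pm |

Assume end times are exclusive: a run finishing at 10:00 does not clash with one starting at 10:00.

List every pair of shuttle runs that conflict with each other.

Two intervals overlap when each starts before the other ends.
Sorted by start: SLOT1, SLOT3, SLOT2, SLOT5, SLOT6, SLOT4.
SLOT3 starts after SLOT1 ends, so SLOT1 has no further overlaps.
SLOT2 starts before SLOT3 ends → SLOT3 and SLOT2 overlap.
SLOT5 starts before SLOT3 ends → SLOT3 and SLOT5 overlap.
SLOT6 starts after SLOT3 ends, so SLOT3 has no further overlaps.
SLOT5 starts before SLOT2 ends → SLOT2 and SLOT5 overlap.
SLOT6 starts before SLOT2 ends → SLOT2 and SLOT6 overlap.
SLOT4 starts before SLOT2 ends → SLOT2 and SLOT4 overlap.
SLOT6 starts before SLOT5 ends → SLOT5 and SLOT6 overlap.
SLOT4 starts exactly when SLOT5 ends (back-to-back, no overlap).
SLOT4 starts before SLOT6 ends → SLOT6 and SLOT4 overlap.

SLOT2 & SLOT3, SLOT2 & SLOT4, SLOT2 & SLOT5, SLOT2 & SLOT6, SLOT3 & SLOT5, SLOT4 & SLOT6, SLOT5 & SLOT6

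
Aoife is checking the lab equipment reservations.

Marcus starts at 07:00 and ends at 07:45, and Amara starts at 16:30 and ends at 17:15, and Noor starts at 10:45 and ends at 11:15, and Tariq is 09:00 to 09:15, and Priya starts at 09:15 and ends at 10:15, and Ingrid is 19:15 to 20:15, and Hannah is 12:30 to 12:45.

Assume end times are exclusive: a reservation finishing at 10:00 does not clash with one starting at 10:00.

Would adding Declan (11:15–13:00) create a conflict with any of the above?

Marcus: ends 07:45 at or before Declan starts 11:15 → clear.
Tariq: ends 09:15 at or before Declan starts 11:15 → clear.
Priya: ends 10:15 at or before Declan starts 11:15 → clear.
Noor: ends 11:15 at or before Declan starts 11:15 → clear.
Hannah: starts 12:30 before Declan ends 13:00, and ends 12:45 after Declan starts 11:15 → overlap.
Amara: starts 16:30 at or after Declan ends 13:00 → clear.
Ingrid: starts 19:15 at or after Declan ends 13:00 → clear.
Declan overlaps Hannah.

Yes — it overlaps Hannah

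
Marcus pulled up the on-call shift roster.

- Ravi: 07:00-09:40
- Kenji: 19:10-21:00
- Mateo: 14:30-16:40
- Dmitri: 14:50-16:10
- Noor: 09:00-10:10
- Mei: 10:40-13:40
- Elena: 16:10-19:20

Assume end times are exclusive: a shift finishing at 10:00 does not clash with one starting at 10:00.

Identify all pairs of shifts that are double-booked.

Sorted by start: Ravi, Noor, Mei, Mateo, Dmitri, Elena, Kenji.
Noor starts before Ravi ends → Ravi and Noor overlap.
Mei starts after Ravi ends, so nothing later overlaps Ravi either.
Mei starts after Noor ends, so nothing later overlaps Noor either.
Mateo starts after Mei ends, so nothing later overlaps Mei either.
Dmitri starts before Mateo ends → Mateo and Dmitri overlap.
Elena starts before Mateo ends → Mateo and Elena overlap.
Kenji starts after Mateo ends.
Elena starts exactly when Dmitri ends (back-to-back, no overlap), so nothing later overlaps Dmitri either.
Kenji starts before Elena ends → Elena and Kenji overlap.

Dmitri & Mateo, Elena & Kenji, Elena & Mateo, Noor & Ravi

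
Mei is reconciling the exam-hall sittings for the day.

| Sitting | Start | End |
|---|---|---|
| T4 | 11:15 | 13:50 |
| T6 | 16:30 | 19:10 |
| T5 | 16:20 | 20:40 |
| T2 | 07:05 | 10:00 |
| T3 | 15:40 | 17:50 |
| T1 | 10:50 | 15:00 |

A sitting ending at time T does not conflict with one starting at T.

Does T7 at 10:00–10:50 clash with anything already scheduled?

No — it doesn't clash with anything

T2: ends 10:00 at or before T7 starts 10:00 → clear.
T1: starts 10:50 at or after T7 ends 10:50 → clear.
T4: starts 11:15 at or after T7 ends 10:50 → clear.
T3: starts 15:40 at or after T7 ends 10:50 → clear.
T5: starts 16:20 at or after T7 ends 10:50 → clear.
T6: starts 16:30 at or after T7 ends 10:50 → clear.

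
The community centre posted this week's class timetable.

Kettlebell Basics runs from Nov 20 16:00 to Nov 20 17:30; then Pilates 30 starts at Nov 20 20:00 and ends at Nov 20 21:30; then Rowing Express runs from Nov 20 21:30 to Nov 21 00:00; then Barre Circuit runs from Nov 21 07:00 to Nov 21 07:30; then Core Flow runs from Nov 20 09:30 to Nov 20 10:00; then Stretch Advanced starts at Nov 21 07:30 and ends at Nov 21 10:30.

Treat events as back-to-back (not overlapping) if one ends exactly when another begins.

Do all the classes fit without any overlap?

Yes

Two intervals overlap when each starts before the other ends.
Sorted by start: Core Flow, Kettlebell Basics, Pilates 30, Rowing Express, Barre Circuit, Stretch Advanced.
Kettlebell Basics starts after Core Flow ends, so nothing later overlaps Core Flow either.
Pilates 30 starts after Kettlebell Basics ends, so nothing later overlaps Kettlebell Basics either.
Rowing Express starts exactly when Pilates 30 ends (back-to-back, no overlap), so nothing later overlaps Pilates 30 either.
Barre Circuit starts after Rowing Express ends, so nothing later overlaps Rowing Express either.
Stretch Advanced starts exactly when Barre Circuit ends (back-to-back, no overlap).
Every pair is clear; the schedule has no overlaps.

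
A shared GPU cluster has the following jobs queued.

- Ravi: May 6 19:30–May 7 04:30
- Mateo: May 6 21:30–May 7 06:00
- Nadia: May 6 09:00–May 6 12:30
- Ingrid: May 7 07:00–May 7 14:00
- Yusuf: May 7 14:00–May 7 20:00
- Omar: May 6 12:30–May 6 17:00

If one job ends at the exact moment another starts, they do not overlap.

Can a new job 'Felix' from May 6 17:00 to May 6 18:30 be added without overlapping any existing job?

Nadia: ends May 6 12:30 at or before Felix starts May 6 17:00 → clear.
Omar: ends May 6 17:00 at or before Felix starts May 6 17:00 → clear.
Ravi: starts May 6 19:30 at or after Felix ends May 6 18:30 → clear.
Mateo: starts May 6 21:30 at or after Felix ends May 6 18:30 → clear.
Ingrid: starts May 7 07:00 at or after Felix ends May 6 18:30 → clear.
Yusuf: starts May 7 14:00 at or after Felix ends May 6 18:30 → clear.

Yes — the slot is free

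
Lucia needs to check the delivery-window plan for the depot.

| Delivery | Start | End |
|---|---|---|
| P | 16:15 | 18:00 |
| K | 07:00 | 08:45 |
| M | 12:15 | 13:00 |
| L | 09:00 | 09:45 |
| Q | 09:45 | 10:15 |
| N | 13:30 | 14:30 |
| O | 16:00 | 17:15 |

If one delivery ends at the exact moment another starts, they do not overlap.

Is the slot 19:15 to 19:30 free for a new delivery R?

K: ends 08:45 at or before R starts 19:15 → clear.
L: ends 09:45 at or before R starts 19:15 → clear.
Q: ends 10:15 at or before R starts 19:15 → clear.
M: ends 13:00 at or before R starts 19:15 → clear.
N: ends 14:30 at or before R starts 19:15 → clear.
O: ends 17:15 at or before R starts 19:15 → clear.
P: ends 18:00 at or before R starts 19:15 → clear.

Yes — the slot is free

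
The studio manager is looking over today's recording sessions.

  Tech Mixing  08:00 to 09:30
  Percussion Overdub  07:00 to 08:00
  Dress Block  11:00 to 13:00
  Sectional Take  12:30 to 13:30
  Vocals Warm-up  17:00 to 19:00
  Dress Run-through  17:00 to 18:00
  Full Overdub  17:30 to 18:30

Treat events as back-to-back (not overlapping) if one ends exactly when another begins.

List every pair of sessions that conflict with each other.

Dress Block & Sectional Take, Dress Run-through & Full Overdub, Dress Run-through & Vocals Warm-up, Full Overdub & Vocals Warm-up

Sorted by start: Percussion Overdub, Tech Mixing, Dress Block, Sectional Take, Vocals Warm-up, Dress Run-through, Full Overdub.
Tech Mixing starts exactly when Percussion Overdub ends (back-to-back, no overlap) — done with Percussion Overdub.
Dress Block starts after Tech Mixing ends — done with Tech Mixing.
Sectional Take starts before Dress Block ends → Dress Block and Sectional Take overlap.
Vocals Warm-up starts after Dress Block ends — done with Dress Block.
Vocals Warm-up starts after Sectional Take ends — done with Sectional Take.
Dress Run-through starts before Vocals Warm-up ends → Vocals Warm-up and Dress Run-through overlap.
Full Overdub starts before Vocals Warm-up ends → Vocals Warm-up and Full Overdub overlap.
Full Overdub starts before Dress Run-through ends → Dress Run-through and Full Overdub overlap.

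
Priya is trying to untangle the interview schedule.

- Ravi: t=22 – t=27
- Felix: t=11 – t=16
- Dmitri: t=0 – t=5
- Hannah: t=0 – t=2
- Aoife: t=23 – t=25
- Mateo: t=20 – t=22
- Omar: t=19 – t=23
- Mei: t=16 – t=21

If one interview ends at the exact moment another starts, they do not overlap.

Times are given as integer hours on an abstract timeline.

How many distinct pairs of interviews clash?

Sorted by start: Dmitri, Hannah, Felix, Mei, Omar, Mateo, Ravi, Aoife.
Hannah starts before Dmitri ends → Dmitri and Hannah overlap.
Felix starts after Dmitri ends; Dmitri is clear from here.
Felix starts after Hannah ends; Hannah is clear from here.
Mei starts exactly when Felix ends (back-to-back, no overlap); Felix is clear from here.
Omar starts before Mei ends → Mei and Omar overlap.
Mateo starts before Mei ends → Mei and Mateo overlap.
Ravi starts after Mei ends; Mei is clear from here.
Mateo starts before Omar ends → Omar and Mateo overlap.
Ravi starts before Omar ends → Omar and Ravi overlap.
Aoife starts exactly when Omar ends (back-to-back, no overlap).
Ravi starts exactly when Mateo ends (back-to-back, no overlap); Mateo is clear from here.
Aoife starts before Ravi ends → Ravi and Aoife overlap.
Overlapping pairs: Aoife & Ravi, Dmitri & Hannah, Mateo & Mei, Mateo & Omar, Mei & Omar, Omar & Ravi — 6 in total.

6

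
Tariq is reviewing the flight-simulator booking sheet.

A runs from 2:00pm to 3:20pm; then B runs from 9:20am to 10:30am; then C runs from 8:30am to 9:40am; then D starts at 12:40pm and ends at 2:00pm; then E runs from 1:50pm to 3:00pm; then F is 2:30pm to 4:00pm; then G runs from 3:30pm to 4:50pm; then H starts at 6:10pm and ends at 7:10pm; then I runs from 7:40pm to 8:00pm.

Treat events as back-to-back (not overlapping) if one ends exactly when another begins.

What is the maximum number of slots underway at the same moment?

3

Sweep the timeline, counting +1 at each start and −1 at each end (ends before starts at a tie):
8:30am start C → 1
9:20am start B → 2
9:40am end C → 1
10:30am end B → 0
12:40pm start D → 1
1:50pm start E → 2
2:00pm end D → 1
2:00pm start A → 2
2:30pm start F → 3
3:00pm end E → 2
3:20pm end A → 1
3:30pm start G → 2
4:00pm end F → 1
4:50pm end G → 0
6:10pm start H → 1
7:10pm end H → 0
7:40pm start I → 1
8:00pm end I → 0
Peak is 3, at 2:30pm (A, E, F).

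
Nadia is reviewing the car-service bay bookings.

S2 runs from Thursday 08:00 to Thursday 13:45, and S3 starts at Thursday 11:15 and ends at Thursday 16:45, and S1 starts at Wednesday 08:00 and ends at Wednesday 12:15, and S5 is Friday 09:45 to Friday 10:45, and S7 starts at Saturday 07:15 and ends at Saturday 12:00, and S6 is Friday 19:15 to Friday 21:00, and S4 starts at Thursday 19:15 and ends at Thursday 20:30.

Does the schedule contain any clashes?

Sorted by start: S1, S2, S3, S4, S5, S6, S7.
S2 starts after S1 ends; S1 is clear from here.
S3 starts before S2 ends → S2 and S3 overlap.
That's a conflict, so the schedule is not conflict-free.

Yes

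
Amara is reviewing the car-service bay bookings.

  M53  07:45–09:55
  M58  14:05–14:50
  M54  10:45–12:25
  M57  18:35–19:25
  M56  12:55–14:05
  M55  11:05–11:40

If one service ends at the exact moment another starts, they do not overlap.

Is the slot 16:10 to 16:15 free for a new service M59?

M53: ends 09:55 at or before M59 starts 16:10 → clear.
M54: ends 12:25 at or before M59 starts 16:10 → clear.
M55: ends 11:40 at or before M59 starts 16:10 → clear.
M56: ends 14:05 at or before M59 starts 16:10 → clear.
M58: ends 14:50 at or before M59 starts 16:10 → clear.
M57: starts 18:35 at or after M59 ends 16:15 → clear.

Yes — the slot is free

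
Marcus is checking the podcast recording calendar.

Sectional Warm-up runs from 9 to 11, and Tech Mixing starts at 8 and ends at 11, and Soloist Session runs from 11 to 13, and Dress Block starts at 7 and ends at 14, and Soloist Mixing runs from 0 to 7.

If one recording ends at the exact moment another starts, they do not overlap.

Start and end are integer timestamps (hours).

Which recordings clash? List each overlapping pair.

Sorted by start: Soloist Mixing, Dress Block, Tech Mixing, Sectional Warm-up, Soloist Session.
Dress Block starts exactly when Soloist Mixing ends (back-to-back, no overlap), so nothing later overlaps Soloist Mixing either.
Tech Mixing starts before Dress Block ends → Dress Block and Tech Mixing overlap.
Sectional Warm-up starts before Dress Block ends → Dress Block and Sectional Warm-up overlap.
Soloist Session starts before Dress Block ends → Dress Block and Soloist Session overlap.
Sectional Warm-up starts before Tech Mixing ends → Tech Mixing and Sectional Warm-up overlap.
Soloist Session starts exactly when Tech Mixing ends (back-to-back, no overlap).
Soloist Session starts exactly when Sectional Warm-up ends (back-to-back, no overlap).

Dress Block & Sectional Warm-up, Dress Block & Soloist Session, Dress Block & Tech Mixing, Sectional Warm-up & Tech Mixing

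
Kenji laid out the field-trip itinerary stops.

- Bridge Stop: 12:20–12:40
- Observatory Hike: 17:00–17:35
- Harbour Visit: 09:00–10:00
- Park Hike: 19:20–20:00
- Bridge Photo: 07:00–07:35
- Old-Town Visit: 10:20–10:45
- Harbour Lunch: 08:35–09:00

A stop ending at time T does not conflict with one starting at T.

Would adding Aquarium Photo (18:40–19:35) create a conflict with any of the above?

Yes — it overlaps Park Hike

Bridge Photo: ends 07:35 at or before Aquarium Photo starts 18:40 → clear.
Harbour Lunch: ends 09:00 at or before Aquarium Photo starts 18:40 → clear.
Harbour Visit: ends 10:00 at or before Aquarium Photo starts 18:40 → clear.
Old-Town Visit: ends 10:45 at or before Aquarium Photo starts 18:40 → clear.
Bridge Stop: ends 12:40 at or before Aquarium Photo starts 18:40 → clear.
Observatory Hike: ends 17:35 at or before Aquarium Photo starts 18:40 → clear.
Park Hike: starts 19:20 before Aquarium Photo ends 19:35, and ends 20:00 after Aquarium Photo starts 18:40 → overlap.
Aquarium Photo overlaps Park Hike.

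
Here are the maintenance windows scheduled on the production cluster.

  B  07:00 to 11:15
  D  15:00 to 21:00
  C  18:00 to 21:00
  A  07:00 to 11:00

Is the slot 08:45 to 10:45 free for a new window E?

No — it overlaps A, B

A: starts 07:00 before E ends 10:45, and ends 11:00 after E starts 08:45 → overlap.
B: starts 07:00 before E ends 10:45, and ends 11:15 after E starts 08:45 → overlap.
D: starts 15:00 at or after E ends 10:45 → clear.
C: starts 18:00 at or after E ends 10:45 → clear.
E overlaps A, B.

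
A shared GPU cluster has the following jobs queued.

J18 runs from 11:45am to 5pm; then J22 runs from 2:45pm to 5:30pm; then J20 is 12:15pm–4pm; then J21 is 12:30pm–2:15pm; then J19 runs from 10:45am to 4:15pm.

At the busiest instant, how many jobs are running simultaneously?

4

Sweep the timeline, counting +1 at each start and −1 at each end (ends before starts at a tie):
10:45am start J19 → 1
11:45am start J18 → 2
12:15pm start J20 → 3
12:30pm start J21 → 4
2:15pm end J21 → 3
2:45pm start J22 → 4
4pm end J20 → 3
4:15pm end J19 → 2
5pm end J18 → 1
5:30pm end J22 → 0
Peak is 4, at 12:30pm (J18, J19, J20, J21).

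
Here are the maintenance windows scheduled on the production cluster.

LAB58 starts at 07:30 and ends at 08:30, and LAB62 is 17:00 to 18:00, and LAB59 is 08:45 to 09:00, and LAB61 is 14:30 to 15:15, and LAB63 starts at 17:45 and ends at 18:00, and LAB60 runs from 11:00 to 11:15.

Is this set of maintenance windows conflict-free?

No

Check each pair: they overlap iff neither finishes before the other starts.
Sorted by start: LAB58, LAB59, LAB60, LAB61, LAB62, LAB63.
LAB59 starts after LAB58 ends — done with LAB58.
LAB60 starts after LAB59 ends — done with LAB59.
LAB61 starts after LAB60 ends — done with LAB60.
LAB62 starts after LAB61 ends — done with LAB61.
LAB63 starts before LAB62 ends → LAB62 and LAB63 overlap.
That's a conflict, so the schedule is not conflict-free.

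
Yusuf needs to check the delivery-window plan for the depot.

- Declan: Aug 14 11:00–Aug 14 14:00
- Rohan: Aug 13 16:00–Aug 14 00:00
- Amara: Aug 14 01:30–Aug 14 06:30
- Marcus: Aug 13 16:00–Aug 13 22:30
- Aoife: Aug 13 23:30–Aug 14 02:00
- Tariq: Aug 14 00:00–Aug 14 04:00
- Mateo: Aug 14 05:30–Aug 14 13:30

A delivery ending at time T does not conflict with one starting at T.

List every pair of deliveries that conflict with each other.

Check each pair: they overlap iff neither finishes before the other starts.
Sorted by start: Rohan, Marcus, Aoife, Tariq, Amara, Mateo, Declan.
Marcus starts before Rohan ends → Rohan and Marcus overlap.
Aoife starts before Rohan ends → Rohan and Aoife overlap.
Tariq starts exactly when Rohan ends (back-to-back, no overlap), so nothing later overlaps Rohan either.
Aoife starts after Marcus ends, so nothing later overlaps Marcus either.
Tariq starts before Aoife ends → Aoife and Tariq overlap.
Amara starts before Aoife ends → Aoife and Amara overlap.
Mateo starts after Aoife ends, so nothing later overlaps Aoife either.
Amara starts before Tariq ends → Tariq and Amara overlap.
Mateo starts after Tariq ends, so nothing later overlaps Tariq either.
Mateo starts before Amara ends → Amara and Mateo overlap.
Declan starts after Amara ends.
Declan starts before Mateo ends → Mateo and Declan overlap.

Amara & Aoife, Amara & Mateo, Amara & Tariq, Aoife & Rohan, Aoife & Tariq, Declan & Mateo, Marcus & Rohan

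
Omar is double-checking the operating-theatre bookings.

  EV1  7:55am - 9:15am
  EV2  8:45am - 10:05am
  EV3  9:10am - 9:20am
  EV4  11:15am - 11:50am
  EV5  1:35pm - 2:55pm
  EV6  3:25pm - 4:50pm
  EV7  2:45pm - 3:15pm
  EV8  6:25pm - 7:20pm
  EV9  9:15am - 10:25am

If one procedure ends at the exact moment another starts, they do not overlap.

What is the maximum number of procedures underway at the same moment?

Walk through starts and ends in time order (an end at T is processed before a start at T):
7:55am start EV1 → 1
8:45am start EV2 → 2
9:10am start EV3 → 3
9:15am end EV1 → 2
9:15am start EV9 → 3
9:20am end EV3 → 2
10:05am end EV2 → 1
10:25am end EV9 → 0
11:15am start EV4 → 1
11:50am end EV4 → 0
1:35pm start EV5 → 1
2:45pm start EV7 → 2
2:55pm end EV5 → 1
3:15pm end EV7 → 0
3:25pm start EV6 → 1
4:50pm end EV6 → 0
6:25pm start EV8 → 1
7:20pm end EV8 → 0
Peak is 3, at 9:10am (EV1, EV2, EV3).

3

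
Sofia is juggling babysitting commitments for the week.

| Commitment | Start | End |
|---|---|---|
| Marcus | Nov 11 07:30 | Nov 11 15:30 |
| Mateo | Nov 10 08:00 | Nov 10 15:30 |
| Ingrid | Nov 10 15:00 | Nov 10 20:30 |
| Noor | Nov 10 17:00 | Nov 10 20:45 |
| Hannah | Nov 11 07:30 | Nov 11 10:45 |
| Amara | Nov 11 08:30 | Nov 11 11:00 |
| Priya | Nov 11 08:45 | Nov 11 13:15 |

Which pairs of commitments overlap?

Sorted by start: Mateo, Ingrid, Noor, Hannah, Marcus, Amara, Priya.
Ingrid starts before Mateo ends → Mateo and Ingrid overlap.
Noor starts after Mateo ends, so Mateo has no further overlaps.
Noor starts before Ingrid ends → Ingrid and Noor overlap.
Hannah starts after Ingrid ends, so Ingrid has no further overlaps.
Hannah starts after Noor ends, so Noor has no further overlaps.
Marcus starts before Hannah ends → Hannah and Marcus overlap.
Amara starts before Hannah ends → Hannah and Amara overlap.
Priya starts before Hannah ends → Hannah and Priya overlap.
Amara starts before Marcus ends → Marcus and Amara overlap.
Priya starts before Marcus ends → Marcus and Priya overlap.
Priya starts before Amara ends → Amara and Priya overlap.

Amara & Hannah, Amara & Marcus, Amara & Priya, Hannah & Marcus, Hannah & Priya, Ingrid & Mateo, Ingrid & Noor, Marcus & Priya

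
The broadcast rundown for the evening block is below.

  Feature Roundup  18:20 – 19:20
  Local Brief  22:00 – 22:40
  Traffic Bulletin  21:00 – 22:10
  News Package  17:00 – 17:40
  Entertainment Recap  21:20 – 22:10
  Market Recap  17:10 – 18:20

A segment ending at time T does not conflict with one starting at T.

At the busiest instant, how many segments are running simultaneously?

Sort all start/end points and keep a running count:
17:00 start News Package → 1
17:10 start Market Recap → 2
17:40 end News Package → 1
18:20 end Market Recap → 0
18:20 start Feature Roundup → 1
19:20 end Feature Roundup → 0
21:00 start Traffic Bulletin → 1
21:20 start Entertainment Recap → 2
22:00 start Local Brief → 3
22:10 end Entertainment Recap → 2
22:10 end Traffic Bulletin → 1
22:40 end Local Brief → 0
Peak is 3, at 22:00 (Entertainment Recap, Local Brief, Traffic Bulletin).

3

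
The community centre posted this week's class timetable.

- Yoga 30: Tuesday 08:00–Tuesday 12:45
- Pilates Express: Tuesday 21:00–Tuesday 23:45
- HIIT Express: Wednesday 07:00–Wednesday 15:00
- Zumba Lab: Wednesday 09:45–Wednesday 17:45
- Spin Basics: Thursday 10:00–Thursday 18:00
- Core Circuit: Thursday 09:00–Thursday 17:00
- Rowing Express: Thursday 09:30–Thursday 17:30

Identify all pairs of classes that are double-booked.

Sorted by start: Yoga 30, Pilates Express, HIIT Express, Zumba Lab, Core Circuit, Rowing Express, Spin Basics.
Pilates Express starts after Yoga 30 ends, so Yoga 30 has no further overlaps.
HIIT Express starts after Pilates Express ends, so Pilates Express has no further overlaps.
Zumba Lab starts before HIIT Express ends → HIIT Express and Zumba Lab overlap.
Core Circuit starts after HIIT Express ends, so HIIT Express has no further overlaps.
Core Circuit starts after Zumba Lab ends, so Zumba Lab has no further overlaps.
Rowing Express starts before Core Circuit ends → Core Circuit and Rowing Express overlap.
Spin Basics starts before Core Circuit ends → Core Circuit and Spin Basics overlap.
Spin Basics starts before Rowing Express ends → Rowing Express and Spin Basics overlap.

Core Circuit & Rowing Express, Core Circuit & Spin Basics, HIIT Express & Zumba Lab, Rowing Express & Spin Basics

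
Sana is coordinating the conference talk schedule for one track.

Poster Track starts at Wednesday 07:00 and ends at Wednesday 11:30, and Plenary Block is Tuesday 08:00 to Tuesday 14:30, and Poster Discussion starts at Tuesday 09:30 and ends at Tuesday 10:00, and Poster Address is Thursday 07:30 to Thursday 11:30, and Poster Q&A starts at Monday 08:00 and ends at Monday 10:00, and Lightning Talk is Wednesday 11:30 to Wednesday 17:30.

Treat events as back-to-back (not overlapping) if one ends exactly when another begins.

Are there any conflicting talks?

Yes

Sorted by start: Poster Q&A, Plenary Block, Poster Discussion, Poster Track, Lightning Talk, Poster Address.
Plenary Block starts after Poster Q&A ends; Poster Q&A is clear from here.
Poster Discussion starts before Plenary Block ends → Plenary Block and Poster Discussion overlap.
That's a conflict, so the schedule is not conflict-free.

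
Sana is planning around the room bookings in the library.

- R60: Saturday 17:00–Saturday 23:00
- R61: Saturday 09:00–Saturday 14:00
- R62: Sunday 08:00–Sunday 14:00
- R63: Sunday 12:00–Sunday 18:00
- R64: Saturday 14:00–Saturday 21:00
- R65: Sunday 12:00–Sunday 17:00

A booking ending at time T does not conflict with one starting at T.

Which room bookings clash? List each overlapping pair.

Sorted by start: R61, R64, R60, R62, R63, R65.
R64 starts exactly when R61 ends (back-to-back, no overlap), so nothing later overlaps R61 either.
R60 starts before R64 ends → R64 and R60 overlap.
R62 starts after R64 ends, so nothing later overlaps R64 either.
R62 starts after R60 ends, so nothing later overlaps R60 either.
R63 starts before R62 ends → R62 and R63 overlap.
R65 starts before R62 ends → R62 and R65 overlap.
R65 starts before R63 ends → R63 and R65 overlap.

R60 & R64, R62 & R63, R62 & R65, R63 & R65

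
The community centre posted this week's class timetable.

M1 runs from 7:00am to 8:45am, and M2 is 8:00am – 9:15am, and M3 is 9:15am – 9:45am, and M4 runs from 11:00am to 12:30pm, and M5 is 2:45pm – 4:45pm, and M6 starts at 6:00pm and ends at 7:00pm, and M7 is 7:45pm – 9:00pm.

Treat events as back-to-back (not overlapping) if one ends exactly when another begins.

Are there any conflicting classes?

Yes

Sorted by start: M1, M2, M3, M4, M5, M6, M7.
M2 starts before M1 ends → M1 and M2 overlap.
That's a conflict, so the schedule is not conflict-free.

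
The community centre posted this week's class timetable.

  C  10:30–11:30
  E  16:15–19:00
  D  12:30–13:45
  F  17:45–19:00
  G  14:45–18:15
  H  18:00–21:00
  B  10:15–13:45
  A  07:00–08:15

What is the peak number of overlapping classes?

Walk through starts and ends in time order (an end at T is processed before a start at T):
07:00 start A → 1
08:15 end A → 0
10:15 start B → 1
10:30 start C → 2
11:30 end C → 1
12:30 start D → 2
13:45 end B → 1
13:45 end D → 0
14:45 start G → 1
16:15 start E → 2
17:45 start F → 3
18:00 start H → 4
18:15 end G → 3
19:00 end E → 2
19:00 end F → 1
21:00 end H → 0
Peak is 4, at 18:00 (E, F, G, H).

4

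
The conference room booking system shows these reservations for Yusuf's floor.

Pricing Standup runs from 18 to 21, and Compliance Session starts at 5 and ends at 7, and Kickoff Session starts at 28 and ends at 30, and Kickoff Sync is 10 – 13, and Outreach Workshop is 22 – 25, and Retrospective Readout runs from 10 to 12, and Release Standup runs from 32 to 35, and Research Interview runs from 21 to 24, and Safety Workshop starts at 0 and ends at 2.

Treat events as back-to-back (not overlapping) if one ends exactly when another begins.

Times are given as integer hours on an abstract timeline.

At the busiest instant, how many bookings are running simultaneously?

Walk through starts and ends in time order (an end at T is processed before a start at T):
0 start Safety Workshop → 1
2 end Safety Workshop → 0
5 start Compliance Session → 1
7 end Compliance Session → 0
10 start Kickoff Sync → 1
10 start Retrospective Readout → 2
12 end Retrospective Readout → 1
13 end Kickoff Sync → 0
18 start Pricing Standup → 1
21 end Pricing Standup → 0
21 start Research Interview → 1
22 start Outreach Workshop → 2
24 end Research Interview → 1
25 end Outreach Workshop → 0
28 start Kickoff Session → 1
30 end Kickoff Session → 0
32 start Release Standup → 1
35 end Release Standup → 0
Peak is 2, at 10 (Kickoff Sync, Retrospective Readout).

2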